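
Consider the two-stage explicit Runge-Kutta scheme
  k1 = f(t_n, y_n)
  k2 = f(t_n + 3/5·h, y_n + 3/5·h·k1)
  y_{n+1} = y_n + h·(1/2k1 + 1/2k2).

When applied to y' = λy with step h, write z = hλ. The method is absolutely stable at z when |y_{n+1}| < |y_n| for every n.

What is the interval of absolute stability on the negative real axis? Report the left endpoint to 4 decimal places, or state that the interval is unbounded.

(-3.3333, 0).

On y'=λy, z=hλ:
  k1=λy_n ⇒ h·k1=z·y_n;  k2=λ(1+3/5z)y_n ⇒ h·k2=z(1+3/5z)y_n
  y_{n+1}/y_n = 1 + 1/2z + 1/2z(1+3/5z) = 1 + z + 3/10z²
  ⇒ R(z) = 1 + z + 3/10z².

Boundary: |R(x)|=1, x<0.
x=-0.47: |R|=0.5963
R=1: x+3/10x²=0 ⇒ x=−10/3=-3.3333; min R=1−1/(4·3/10)=0.1667>−1
Confirm numerically:
  x=-3.194: |R|=0.86649 <1
  x=-2.567: |R|=0.40985 <1
  x=-2.295: |R|=0.28511 <1
  x=-3.856: |R|=1.60462 >1
  x=-3.827: |R|=1.56678 >1
  x=-3.482: |R|=1.15530 >1
So |R|<1 on (-3.3333, 0).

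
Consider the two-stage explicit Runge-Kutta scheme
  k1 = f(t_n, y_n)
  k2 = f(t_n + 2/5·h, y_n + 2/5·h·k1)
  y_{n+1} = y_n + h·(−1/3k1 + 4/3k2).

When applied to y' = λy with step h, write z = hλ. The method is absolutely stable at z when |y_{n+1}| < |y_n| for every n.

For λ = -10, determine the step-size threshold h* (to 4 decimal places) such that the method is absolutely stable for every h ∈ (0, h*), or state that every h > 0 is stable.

On y'=λy, z=hλ:
  k1=λy_n ⇒ h·k1=z·y_n;  k2=λ(1+2/5z)y_n ⇒ h·k2=z(1+2/5z)y_n
  y_{n+1}/y_n = 1 − 1/3z + 4/3z(1+2/5z) = 1 + z + 8/15z²
  ⇒ R(z) = 1 + z + 8/15z².

Find x<0 with |R(x)|<1.
x=-1.75: |R|=0.8833
R=1: x+8/15x²=0 ⇒ x=−15/8=-1.8750; min R=1−1/(4·8/15)=0.5312>−1
Confirm numerically:
  x=-1.377: |R|=0.63427 <1
  x=-1.274: |R|=0.59164 <1
  x=-1.163: |R|=0.55837 <1
  x=-2.317: |R|=1.54619 >1
  x=-2.212: |R|=1.39757 >1
  x=-1.956: |R|=1.08450 >1
Interval (-1.8750, 0).

(-1.8750,0); λ=-10 ⇒ h* = (15/8)/10 = 0.1875.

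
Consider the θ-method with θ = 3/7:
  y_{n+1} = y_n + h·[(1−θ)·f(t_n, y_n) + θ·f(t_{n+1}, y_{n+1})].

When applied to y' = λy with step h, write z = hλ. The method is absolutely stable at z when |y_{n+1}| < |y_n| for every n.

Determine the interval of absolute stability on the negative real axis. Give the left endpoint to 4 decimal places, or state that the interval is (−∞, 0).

Set f=λy, z=hλ:
  y_{n+1} = y_n + z·[4/7·y_n + 3/7·y_{n+1}] ⇒ (1 − 3/7z)y_{n+1} = (1 + 4/7z)y_n
  R(z) = (1 + 4/7z)/(1 − 3/7z).

Solve |R(x)|<1 on ℝ⁻.
x=-0.38: |R|=0.6732
R=−1: 1+4/7x = −1+3/7x ⇒ -1/7x=2 ⇒ x=2/(-1/7)=-14.0000
Confirm numerically:
  x=-12.272: |R|=0.96056 <1
  x=-10.063: |R|=0.89414 <1
  x=-9.520: |R|=0.87402 <1
  x=-6.333: |R|=0.70510 <1
  x=-14.478: |R|=1.00948 >1
  x=-14.289: |R|=1.00580 >1
  x=-14.149: |R|=1.00301 >1
So |R|<1 on (-14.0000, 0).

(-14.0000, 0).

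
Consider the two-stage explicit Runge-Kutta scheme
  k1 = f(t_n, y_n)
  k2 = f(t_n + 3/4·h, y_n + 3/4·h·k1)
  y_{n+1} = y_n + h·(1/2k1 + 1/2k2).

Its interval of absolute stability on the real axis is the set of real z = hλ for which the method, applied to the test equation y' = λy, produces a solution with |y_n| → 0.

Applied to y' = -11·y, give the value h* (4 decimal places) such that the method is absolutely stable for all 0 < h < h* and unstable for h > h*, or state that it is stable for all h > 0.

Test eqn y'=λy, z=hλ:
  k1=λy_n ⇒ h·k1=z·y_n;  k2=λ(1+3/4z)y_n ⇒ h·k2=z(1+3/4z)y_n
  y_{n+1}/y_n = 1 + 1/2z + 1/2z(1+3/4z) = 1 + z + 3/8z²
  R(z) = 1 + z + 3/8z².

Boundary: |R(x)|=1, x<0.
x=-0.97: |R|=0.3828
R=1: x+3/8x²=0 ⇒ x=−8/3=-2.6667; min R=1−1/(4·3/8)=0.3333>−1
Confirm numerically:
  x=-2.478: |R|=0.82468 <1
  x=-2.329: |R|=0.70509 <1
  x=-1.975: |R|=0.48773 <1
  x=-1.634: |R|=0.36723 <1
  x=-3.135: |R|=1.55058 >1
  x=-3.080: |R|=1.47740 >1
  x=-2.998: |R|=1.37250 >1
Interval (-2.6667, 0).

(-2.6667,0); λ=-11 ⇒ h* = (8/3)/11 = 0.2424.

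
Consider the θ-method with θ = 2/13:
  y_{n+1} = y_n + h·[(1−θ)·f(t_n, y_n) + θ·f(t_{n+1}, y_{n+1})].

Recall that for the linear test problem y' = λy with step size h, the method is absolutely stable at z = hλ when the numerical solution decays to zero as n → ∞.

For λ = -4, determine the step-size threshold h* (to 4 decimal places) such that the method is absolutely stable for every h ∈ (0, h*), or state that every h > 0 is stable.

(-2.8889,0); λ=-4 ⇒ h* = (26/9)/4 = 0.7222.

Test eqn y'=λy, z=hλ:
  y_{n+1} = y_n + z·[11/13·y_n + 2/13·y_{n+1}] ⇒ (1 − 2/13z)y_{n+1} = (1 + 11/13z)y_n
  Hence R(z) = (1 + 11/13z)/(1 − 2/13z).

Solve |R(x)|<1 on ℝ⁻.
x=-1.04: |R|=0.1034
R=−1: 1+11/13x = −1+2/13x ⇒ -9/13x=2 ⇒ x=2/(-9/13)=-2.8889
Confirm numerically:
  x=-2.831: |R|=0.97208 <1
  x=-2.557: |R|=0.83510 <1
  x=-2.159: |R|=0.62068 <1
  x=-3.124: |R|=1.10993 >1
  x=-3.119: |R|=1.10765 >1
  x=-3.003: |R|=1.05404 >1
Stable set (-2.8889, 0).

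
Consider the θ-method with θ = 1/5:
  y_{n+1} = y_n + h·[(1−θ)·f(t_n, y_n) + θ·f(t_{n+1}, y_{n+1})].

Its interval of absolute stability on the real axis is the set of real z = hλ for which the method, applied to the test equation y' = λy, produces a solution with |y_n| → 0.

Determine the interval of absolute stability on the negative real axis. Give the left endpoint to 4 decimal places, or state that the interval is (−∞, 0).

z∈(-3.3333,0).

With y'=λy (z=hλ):
  y_{n+1} = y_n + z·[4/5·y_n + 1/5·y_{n+1}] ⇒ (1 − 1/5z)y_{n+1} = (1 + 4/5z)y_n
  R(z) = (1 + 4/5z)/(1 − 1/5z).

Boundary: |R(x)|=1, x<0.
x=-1.52: |R|=0.1656
R=−1: 1+4/5x = −1+1/5x ⇒ -3/5x=2 ⇒ x=2/(-3/5)=-3.3333
Confirm numerically:
  x=-3.248: |R|=0.96896 <1
  x=-2.564: |R|=0.69487 <1
  x=-2.170: |R|=0.51325 <1
  x=-1.763: |R|=0.30342 <1
  x=-3.775: |R|=1.15100 >1
  x=-3.712: |R|=1.13039 >1
  x=-3.407: |R|=1.02629 >1
Stable set (-3.3333, 0).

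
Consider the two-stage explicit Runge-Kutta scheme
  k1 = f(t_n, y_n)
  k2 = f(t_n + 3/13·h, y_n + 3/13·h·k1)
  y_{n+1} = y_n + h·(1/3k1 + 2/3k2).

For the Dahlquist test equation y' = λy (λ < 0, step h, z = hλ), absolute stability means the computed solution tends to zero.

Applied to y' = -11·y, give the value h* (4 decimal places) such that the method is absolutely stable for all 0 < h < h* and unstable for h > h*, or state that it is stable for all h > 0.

(-6.5000,0); λ=-11 ⇒ h* = (13/2)/11 = 0.5909.

Set f=λy, z=hλ:
  k1=λy_n ⇒ h·k1=z·y_n;  k2=λ(1+3/13z)y_n ⇒ h·k2=z(1+3/13z)y_n
  y_{n+1}/y_n = 1 + 1/3z + 2/3z(1+3/13z) = 1 + z + 2/13z²
  ⇒ R(z) = 1 + z + 2/13z².

Solve |R(x)|<1 on ℝ⁻.
x=-0.4: |R|=0.6246
R=1: x+2/13x²=0 ⇒ x=−13/2=-6.5000; min R=1−1/(4·2/13)=-0.6250>−1
Confirm numerically:
  x=-5.063: |R|=0.11931 <1
  x=-4.831: |R|=0.24045 <1
  x=-4.494: |R|=0.38692 <1
  x=-6.939: |R|=1.46865 >1
  x=-6.773: |R|=1.28447 >1
  x=-6.719: |R|=1.22638 >1
So |R|<1 on (-6.5000, 0).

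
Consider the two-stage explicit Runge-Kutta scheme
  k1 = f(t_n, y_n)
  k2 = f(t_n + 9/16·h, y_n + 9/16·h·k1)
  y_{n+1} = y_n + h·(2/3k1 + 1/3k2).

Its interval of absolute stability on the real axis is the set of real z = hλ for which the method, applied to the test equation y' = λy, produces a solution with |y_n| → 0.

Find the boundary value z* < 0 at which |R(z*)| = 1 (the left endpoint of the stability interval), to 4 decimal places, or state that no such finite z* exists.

z* = -5.3333.

Set f=λy, z=hλ:
  k1=λy_n ⇒ h·k1=z·y_n;  k2=λ(1+9/16z)y_n ⇒ h·k2=z(1+9/16z)y_n
  y_{n+1}/y_n = 1 + 2/3z + 1/3z(1+9/16z) = 1 + z + 3/16z²
  R(z) = 1 + z + 3/16z².

Need |R(x)|<1, x<0.
x=-1.57: |R|=0.1078
R=1: x+3/16x²=0 ⇒ x=−16/3=-5.3333; min R=1−1/(4·3/16)=-0.3333>−1
Confirm numerically:
  x=-4.539: |R|=0.32397 <1
  x=-4.374: |R|=0.21323 <1
  x=-3.650: |R|=0.15203 <1
  x=-5.761: |R|=1.46196 >1
  x=-5.620: |R|=1.30207 >1
Stable set (-5.3333, 0).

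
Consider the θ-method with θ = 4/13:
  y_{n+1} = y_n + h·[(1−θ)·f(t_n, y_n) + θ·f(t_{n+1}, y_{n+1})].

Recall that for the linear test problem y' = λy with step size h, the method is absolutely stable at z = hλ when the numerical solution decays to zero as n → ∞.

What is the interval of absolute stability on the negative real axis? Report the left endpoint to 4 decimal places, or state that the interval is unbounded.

With y'=λy (z=hλ):
  y_{n+1} = y_n + z·[9/13·y_n + 4/13·y_{n+1}] ⇒ (1 − 4/13z)y_{n+1} = (1 + 9/13z)y_n
  R(z) = (1 + 9/13z)/(1 − 4/13z).

Solve |R(x)|<1 on ℝ⁻.
x=-1.3: |R|=0.0714
R=−1: 1+9/13x = −1+4/13x ⇒ -5/13x=2 ⇒ x=2/(-5/13)=-5.2000
Confirm numerically:
  x=-3.912: |R|=0.77520 <1
  x=-3.573: |R|=0.70193 <1
  x=-3.218: |R|=0.61696 <1
  x=-5.447: |R|=1.03550 >1
  x=-5.243: |R|=1.00633 >1
So |R|<1 on (-5.2000, 0).

z∈(-5.2000,0).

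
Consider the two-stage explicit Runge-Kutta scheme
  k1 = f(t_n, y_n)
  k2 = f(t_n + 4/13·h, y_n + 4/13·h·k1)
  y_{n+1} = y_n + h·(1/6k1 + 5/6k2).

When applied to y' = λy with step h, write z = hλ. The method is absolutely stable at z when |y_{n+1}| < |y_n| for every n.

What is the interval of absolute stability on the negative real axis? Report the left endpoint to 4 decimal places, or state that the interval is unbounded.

On y'=λy, z=hλ:
  k1=λy_n ⇒ h·k1=z·y_n;  k2=λ(1+4/13z)y_n ⇒ h·k2=z(1+4/13z)y_n
  y_{n+1}/y_n = 1 + 1/6z + 5/6z(1+4/13z) = 1 + z + 10/39z²
  Hence R(z) = 1 + z + 10/39z².

Boundary: |R(x)|=1, x<0.
x=-0.34: |R|=0.6896
R=1: x+10/39x²=0 ⇒ x=−39/10=-3.9000; min R=1−1/(4·10/39)=0.0250>−1
Confirm numerically:
  x=-3.469: |R|=0.61663 <1
  x=-2.779: |R|=0.20122 <1
  x=-2.152: |R|=0.03546 <1
  x=-1.988: |R|=0.02537 <1
  x=-4.328: |R|=1.47497 >1
  x=-4.192: |R|=1.31386 >1
  x=-4.071: |R|=1.17850 >1
Interval (-3.9000, 0).

z∈(-3.9000,0).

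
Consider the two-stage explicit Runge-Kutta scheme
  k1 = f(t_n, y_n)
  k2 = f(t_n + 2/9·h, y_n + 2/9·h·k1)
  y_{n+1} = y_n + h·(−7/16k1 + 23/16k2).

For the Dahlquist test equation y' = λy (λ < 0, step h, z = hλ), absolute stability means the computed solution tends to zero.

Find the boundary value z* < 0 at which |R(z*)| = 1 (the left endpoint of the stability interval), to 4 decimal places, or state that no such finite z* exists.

left endpoint -3.1304.

Test eqn y'=λy, z=hλ:
  k1=λy_n ⇒ h·k1=z·y_n;  k2=λ(1+2/9z)y_n ⇒ h·k2=z(1+2/9z)y_n
  y_{n+1}/y_n = 1 − 7/16z + 23/16z(1+2/9z) = 1 + z + 23/72z²
  R(z) = 1 + z + 23/72z².

Boundary: |R(x)|=1, x<0.
x=-1.31: |R|=0.2382
R=1: x+23/72x²=0 ⇒ x=−72/23=-3.1304; min R=1−1/(4·23/72)=0.2174>−1
Confirm numerically:
  x=-2.304: |R|=0.39174 <1
  x=-2.142: |R|=0.32366 <1
  x=-1.793: |R|=0.23397 <1
  x=-1.382: |R|=0.22811 <1
  x=-3.562: |R|=1.49106 >1
  x=-3.355: |R|=1.24067 >1
  x=-3.261: |R|=1.13601 >1
Stable set (-3.1304, 0).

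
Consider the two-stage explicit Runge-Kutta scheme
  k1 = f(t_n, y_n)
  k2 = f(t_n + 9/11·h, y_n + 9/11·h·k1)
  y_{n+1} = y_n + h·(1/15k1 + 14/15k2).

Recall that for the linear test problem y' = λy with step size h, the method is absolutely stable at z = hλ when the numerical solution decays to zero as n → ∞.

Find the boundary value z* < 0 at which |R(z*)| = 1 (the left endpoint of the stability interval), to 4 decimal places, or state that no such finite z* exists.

left endpoint -1.3095.

Test eqn y'=λy, z=hλ:
  k1=λy_n ⇒ h·k1=z·y_n;  k2=λ(1+9/11z)y_n ⇒ h·k2=z(1+9/11z)y_n
  y_{n+1}/y_n = 1 + 1/15z + 14/15z(1+9/11z) = 1 + z + 42/55z²
  R(z) = 1 + z + 42/55z².

Solve |R(x)|<1 on ℝ⁻.
x=-0.49: |R|=0.6933
R=1: x+42/55x²=0 ⇒ x=−55/42=-1.3095; min R=1−1/(4·42/55)=0.6726>−1
Confirm numerically:
  x=-1.084: |R|=0.81332 <1
  x=-1.059: |R|=0.79740 <1
  x=-0.906: |R|=0.72082 <1
  x=-1.555: |R|=1.29149 >1
  x=-1.550: |R|=1.28464 >1
  x=-1.402: |R|=1.09901 >1
So |R|<1 on (-1.3095, 0).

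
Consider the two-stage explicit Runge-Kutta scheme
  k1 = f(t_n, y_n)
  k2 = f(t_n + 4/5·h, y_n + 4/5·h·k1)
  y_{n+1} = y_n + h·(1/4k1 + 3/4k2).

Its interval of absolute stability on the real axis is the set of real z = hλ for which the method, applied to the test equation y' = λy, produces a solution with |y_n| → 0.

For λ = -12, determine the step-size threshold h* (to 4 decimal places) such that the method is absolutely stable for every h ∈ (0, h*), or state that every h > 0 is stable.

Test eqn y'=λy, z=hλ:
  k1=λy_n ⇒ h·k1=z·y_n;  k2=λ(1+4/5z)y_n ⇒ h·k2=z(1+4/5z)y_n
  y_{n+1}/y_n = 1 + 1/4z + 3/4z(1+4/5z) = 1 + z + 3/5z²
  so R(z) = 1 + z + 3/5z².

Need |R(x)|<1, x<0.
x=-1.78: |R|=1.1210
R=1: x+3/5x²=0 ⇒ x=−5/3=-1.6667; min R=1−1/(4·3/5)=0.5833>−1
Confirm numerically:
  x=-1.643: |R|=0.97667 <1
  x=-1.171: |R|=0.65174 <1
  x=-0.992: |R|=0.59844 <1
  x=-2.169: |R|=1.65374 >1
  x=-2.049: |R|=1.47004 >1
  x=-2.004: |R|=1.40561 >1
Stable set (-1.6667, 0).

(-1.6667,0); λ=-12 ⇒ h* = (5/3)/12 = 0.1389.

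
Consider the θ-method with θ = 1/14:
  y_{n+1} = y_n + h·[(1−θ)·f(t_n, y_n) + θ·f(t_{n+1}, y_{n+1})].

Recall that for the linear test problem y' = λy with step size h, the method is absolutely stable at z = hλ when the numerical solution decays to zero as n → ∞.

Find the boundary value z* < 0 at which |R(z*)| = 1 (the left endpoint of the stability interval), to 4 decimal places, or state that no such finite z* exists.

left endpoint -2.3333.

Test eqn y'=λy, z=hλ:
  y_{n+1} = y_n + z·[13/14·y_n + 1/14·y_{n+1}] ⇒ (1 − 1/14z)y_{n+1} = (1 + 13/14z)y_n
  R(z) = (1 + 13/14z)/(1 − 1/14z).

Solve |R(x)|<1 on ℝ⁻.
x=-0.44: |R|=0.5734
R=−1: 1+13/14x = −1+1/14x ⇒ -6/7x=2 ⇒ x=2/(-6/7)=-2.3333
Confirm numerically:
  x=-2.095: |R|=0.82231 <1
  x=-1.920: |R|=0.68844 <1
  x=-0.976: |R|=0.08761 <1
  x=-2.812: |R|=1.34166 >1
  x=-2.774: |R|=1.31525 >1
  x=-2.753: |R|=1.30060 >1
So |R|<1 on (-2.3333, 0).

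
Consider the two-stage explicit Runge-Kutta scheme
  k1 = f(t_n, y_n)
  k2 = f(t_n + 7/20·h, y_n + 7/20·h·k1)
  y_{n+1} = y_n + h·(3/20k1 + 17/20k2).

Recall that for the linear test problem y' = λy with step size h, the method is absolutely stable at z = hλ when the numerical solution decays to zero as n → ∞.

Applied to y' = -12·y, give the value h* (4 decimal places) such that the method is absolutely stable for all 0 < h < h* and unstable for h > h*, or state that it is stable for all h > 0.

On y'=λy, z=hλ:
  k1=λy_n ⇒ h·k1=z·y_n;  k2=λ(1+7/20z)y_n ⇒ h·k2=z(1+7/20z)y_n
  y_{n+1}/y_n = 1 + 3/20z + 17/20z(1+7/20z) = 1 + z + 119/400z²
  R(z) = 1 + z + 119/400z².

Find x<0 with |R(x)|<1.
x=-1.09: |R|=0.2635
R=1: x+119/400x²=0 ⇒ x=−400/119=-3.3613; min R=1−1/(4·119/400)=0.1597>−1
Confirm numerically:
  x=-3.310: |R|=0.94944 <1
  x=-1.953: |R|=0.18173 <1
  x=-1.865: |R|=0.16977 <1
  x=-1.440: |R|=0.17690 <1
  x=-3.638: |R|=1.29943 >1
  x=-3.548: |R|=1.19702 >1
Stable set (-3.3613, 0).

(-3.3613,0); λ=-12 ⇒ h* = (400/119)/12 = 0.2801.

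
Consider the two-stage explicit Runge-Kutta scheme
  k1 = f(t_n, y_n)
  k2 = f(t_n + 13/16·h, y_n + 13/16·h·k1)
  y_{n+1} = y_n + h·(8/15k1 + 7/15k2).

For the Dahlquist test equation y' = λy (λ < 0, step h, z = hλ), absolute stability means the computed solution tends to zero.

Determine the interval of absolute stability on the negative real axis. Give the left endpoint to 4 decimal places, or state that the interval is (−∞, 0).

(-2.6374, 0).

With y'=λy (z=hλ):
  k1=λy_n ⇒ h·k1=z·y_n;  k2=λ(1+13/16z)y_n ⇒ h·k2=z(1+13/16z)y_n
  y_{n+1}/y_n = 1 + 8/15z + 7/15z(1+13/16z) = 1 + z + 91/240z²
  Hence R(z) = 1 + z + 91/240z².

Boundary: |R(x)|=1, x<0.
x=-1.26: |R|=0.3420
R=1: x+91/240x²=0 ⇒ x=−240/91=-2.6374; min R=1−1/(4·91/240)=0.3407>−1
Confirm numerically:
  x=-1.614: |R|=0.37373 <1
  x=-1.495: |R|=0.35245 <1
  x=-1.393: |R|=0.34275 <1
  x=-1.371: |R|=0.34170 <1
  x=-3.144: |R|=1.60396 >1
  x=-2.998: |R|=1.40995 >1
  x=-2.736: |R|=1.10233 >1
So |R|<1 on (-2.6374, 0).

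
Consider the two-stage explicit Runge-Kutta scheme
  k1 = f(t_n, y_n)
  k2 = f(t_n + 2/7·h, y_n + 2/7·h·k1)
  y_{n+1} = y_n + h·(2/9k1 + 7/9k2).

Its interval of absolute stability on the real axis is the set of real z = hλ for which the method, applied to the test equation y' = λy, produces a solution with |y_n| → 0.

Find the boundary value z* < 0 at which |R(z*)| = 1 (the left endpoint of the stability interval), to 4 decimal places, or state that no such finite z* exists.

z* = -4.5000.

On y'=λy, z=hλ:
  k1=λy_n ⇒ h·k1=z·y_n;  k2=λ(1+2/7z)y_n ⇒ h·k2=z(1+2/7z)y_n
  y_{n+1}/y_n = 1 + 2/9z + 7/9z(1+2/7z) = 1 + z + 2/9z²
  Hence R(z) = 1 + z + 2/9z².

Boundary: |R(x)|=1, x<0.
x=-1.05: |R|=0.1950
R=1: x+2/9x²=0 ⇒ x=−9/2=-4.5000; min R=1−1/(4·2/9)=-0.1250>−1
Confirm numerically:
  x=-4.430: |R|=0.93109 <1
  x=-4.198: |R|=0.71827 <1
  x=-4.038: |R|=0.58543 <1
  x=-2.529: |R|=0.10770 <1
  x=-5.043: |R|=1.60852 >1
  x=-4.775: |R|=1.29181 >1
  x=-4.568: |R|=1.06903 >1
Interval (-4.5000, 0).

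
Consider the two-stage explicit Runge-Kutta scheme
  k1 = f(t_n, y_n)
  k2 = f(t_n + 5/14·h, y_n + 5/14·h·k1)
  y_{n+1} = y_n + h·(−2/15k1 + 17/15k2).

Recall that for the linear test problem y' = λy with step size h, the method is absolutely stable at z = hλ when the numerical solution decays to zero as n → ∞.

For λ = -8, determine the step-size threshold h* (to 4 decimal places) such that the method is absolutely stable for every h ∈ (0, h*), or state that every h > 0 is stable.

(-2.4706,0); λ=-8 ⇒ h* = (42/17)/8 = 0.3088.

Test eqn y'=λy, z=hλ:
  k1=λy_n ⇒ h·k1=z·y_n;  k2=λ(1+5/14z)y_n ⇒ h·k2=z(1+5/14z)y_n
  y_{n+1}/y_n = 1 − 2/15z + 17/15z(1+5/14z) = 1 + z + 17/42z²
  so R(z) = 1 + z + 17/42z².

Find x<0 with |R(x)|<1.
x=-1.61: |R|=0.4392
R=1: x+17/42x²=0 ⇒ x=−42/17=-2.4706; min R=1−1/(4·17/42)=0.3824>−1
Confirm numerically:
  x=-1.757: |R|=0.49252 <1
  x=-1.695: |R|=0.46789 <1
  x=-1.061: |R|=0.39465 <1
  x=-2.731: |R|=1.28786 >1
  x=-2.663: |R|=1.20740 >1
  x=-2.650: |R|=1.19244 >1
So |R|<1 on (-2.4706, 0).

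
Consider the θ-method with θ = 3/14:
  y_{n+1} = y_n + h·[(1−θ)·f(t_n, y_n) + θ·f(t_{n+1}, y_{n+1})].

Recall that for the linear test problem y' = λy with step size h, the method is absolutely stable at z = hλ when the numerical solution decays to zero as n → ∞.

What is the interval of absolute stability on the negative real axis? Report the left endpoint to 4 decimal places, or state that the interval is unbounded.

z∈(-3.5000,0).

Set f=λy, z=hλ:
  y_{n+1} = y_n + z·[11/14·y_n + 3/14·y_{n+1}] ⇒ (1 − 3/14z)y_{n+1} = (1 + 11/14z)y_n
  ⇒ R(z) = (1 + 11/14z)/(1 − 3/14z).

Solve |R(x)|<1 on ℝ⁻.
x=-0.32: |R|=0.7005
R=−1: 1+11/14x = −1+3/14x ⇒ -4/7x=2 ⇒ x=2/(-4/7)=-3.5000
Confirm numerically:
  x=-3.194: |R|=0.89619 <1
  x=-3.029: |R|=0.83679 <1
  x=-2.182: |R|=0.48681 <1
  x=-1.736: |R|=0.26531 <1
  x=-3.997: |R|=1.15298 >1
  x=-3.977: |R|=1.14716 >1
  x=-3.810: |R|=1.09752 >1
So |R|<1 on (-3.5000, 0).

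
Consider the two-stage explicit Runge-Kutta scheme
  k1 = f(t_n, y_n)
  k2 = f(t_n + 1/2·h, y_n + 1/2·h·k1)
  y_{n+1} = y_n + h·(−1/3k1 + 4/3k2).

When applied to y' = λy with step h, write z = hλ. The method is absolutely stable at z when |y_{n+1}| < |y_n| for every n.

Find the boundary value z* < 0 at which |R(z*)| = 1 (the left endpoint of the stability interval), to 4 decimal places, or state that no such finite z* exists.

z* = -1.5000.

On y'=λy, z=hλ:
  k1=λy_n ⇒ h·k1=z·y_n;  k2=λ(1+1/2z)y_n ⇒ h·k2=z(1+1/2z)y_n
  y_{n+1}/y_n = 1 − 1/3z + 4/3z(1+1/2z) = 1 + z + 2/3z²
  Hence R(z) = 1 + z + 2/3z².

Solve |R(x)|<1 on ℝ⁻.
x=-1.56: |R|=1.0624
R=1: x+2/3x²=0 ⇒ x=−3/2=-1.5000; min R=1−1/(4·2/3)=0.6250>−1
Confirm numerically:
  x=-1.303: |R|=0.82887 <1
  x=-1.261: |R|=0.79908 <1
  x=-0.955: |R|=0.65302 <1
  x=-0.625: |R|=0.63542 <1
  x=-1.837: |R|=1.41271 >1
  x=-1.699: |R|=1.22540 >1
Stable set (-1.5000, 0).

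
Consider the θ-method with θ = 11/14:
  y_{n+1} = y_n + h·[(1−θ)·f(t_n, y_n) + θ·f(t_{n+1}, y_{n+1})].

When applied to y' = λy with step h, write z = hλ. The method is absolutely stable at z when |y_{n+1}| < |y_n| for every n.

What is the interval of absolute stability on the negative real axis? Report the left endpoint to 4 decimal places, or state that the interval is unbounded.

unbounded; (−∞, 0).

Test eqn y'=λy, z=hλ:
  y_{n+1} = y_n + z·[3/14·y_n + 11/14·y_{n+1}] ⇒ (1 − 11/14z)y_{n+1} = (1 + 3/14z)y_n
  Hence R(z) = (1 + 3/14z)/(1 − 11/14z).

Need |R(x)|<1, x<0.
x=-0.8: |R|=0.5088
x=-2: |R|=0.2222
x=-10: |R|=0.1290
x=-100: |R|=0.2567
θ=11/14≥1/2 ⇒ |1+3/14x|<|1−11/14x| ∀x<0 ⇒ interval (−∞,0).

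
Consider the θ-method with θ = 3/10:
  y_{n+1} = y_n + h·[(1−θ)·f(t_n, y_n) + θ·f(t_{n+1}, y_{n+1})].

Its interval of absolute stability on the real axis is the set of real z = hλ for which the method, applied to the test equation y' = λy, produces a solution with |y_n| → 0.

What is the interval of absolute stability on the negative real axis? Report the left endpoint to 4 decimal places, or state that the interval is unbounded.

Set f=λy, z=hλ:
  y_{n+1} = y_n + z·[7/10·y_n + 3/10·y_{n+1}] ⇒ (1 − 3/10z)y_{n+1} = (1 + 7/10z)y_n
  ⇒ R(z) = (1 + 7/10z)/(1 − 3/10z).

Need |R(x)|<1, x<0.
x=-1.55: |R|=0.0580
R=−1: 1+7/10x = −1+3/10x ⇒ -2/5x=2 ⇒ x=2/(-2/5)=-5.0000
Confirm numerically:
  x=-4.188: |R|=0.85605 <1
  x=-4.096: |R|=0.83776 <1
  x=-2.706: |R|=0.49354 <1
  x=-2.338: |R|=0.37416 <1
  x=-5.468: |R|=1.07090 >1
  x=-5.365: |R|=1.05595 >1
Stable set (-5.0000, 0).

z∈(-5.0000,0).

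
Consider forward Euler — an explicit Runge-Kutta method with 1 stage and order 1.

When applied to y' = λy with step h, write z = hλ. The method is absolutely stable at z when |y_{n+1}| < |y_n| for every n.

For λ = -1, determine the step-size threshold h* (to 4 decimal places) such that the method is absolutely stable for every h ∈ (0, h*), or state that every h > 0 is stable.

Test eqn y'=λy, z=hλ:
  order 1, 1-stage ⇒ R(z)=1+z
  (e.g. R(-1.3)=-0.30000, |R|=0.30000)

Need |R(x)|<1, x<0.
x=-1.3: |R|=0.3000
|R(-2.3)|=1.3000 |R(-1.58)|=0.5800 |R(-1.02)|=0.0200
Bisect:
  x_lo=-2.3059 |R|=1.3059  x_hi=-0.1664 |R|=0.8336
  mid=-1.23614 |R|=0.23614 →hi
  mid=-1.77102 |R|=0.77102 →hi
  mid=-2.03846 |R|=1.03846 →lo
  mid=-1.90474 |R|=0.90474 →hi
  mid=-1.97160 |R|=0.97160 →hi
  mid=-2.00503 |R|=1.00503 →lo
  mid=-1.98831 |R|=0.98831 →hi
  mid=-1.99667 |R|=0.99667 →hi
  ...
  [-2.00007,-1.99994] ⇒ x*=-2.0000
So |R|<1 on (-2.0000, 0).

(-2.0000,0); λ=-1 ⇒ h* = 2.0000.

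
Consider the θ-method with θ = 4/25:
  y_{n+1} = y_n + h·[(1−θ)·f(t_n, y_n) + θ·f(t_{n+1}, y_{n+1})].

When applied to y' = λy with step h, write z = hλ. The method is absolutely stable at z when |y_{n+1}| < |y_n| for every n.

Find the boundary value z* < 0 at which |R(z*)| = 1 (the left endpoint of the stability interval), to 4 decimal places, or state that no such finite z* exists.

On y'=λy, z=hλ:
  y_{n+1} = y_n + z·[21/25·y_n + 4/25·y_{n+1}] ⇒ (1 − 4/25z)y_{n+1} = (1 + 21/25z)y_n
  Hence R(z) = (1 + 21/25z)/(1 − 4/25z).

Find x<0 with |R(x)|<1.
x=-0.87: |R|=0.2363
R=−1: 1+21/25x = −1+4/25x ⇒ -17/25x=2 ⇒ x=2/(-17/25)=-2.9412
Confirm numerically:
  x=-2.850: |R|=0.95742 <1
  x=-2.797: |R|=0.93227 <1
  x=-2.019: |R|=0.52603 <1
  x=-3.316: |R|=1.16653 >1
  x=-3.242: |R|=1.13469 >1
So |R|<1 on (-2.9412, 0).

z* = -2.9412.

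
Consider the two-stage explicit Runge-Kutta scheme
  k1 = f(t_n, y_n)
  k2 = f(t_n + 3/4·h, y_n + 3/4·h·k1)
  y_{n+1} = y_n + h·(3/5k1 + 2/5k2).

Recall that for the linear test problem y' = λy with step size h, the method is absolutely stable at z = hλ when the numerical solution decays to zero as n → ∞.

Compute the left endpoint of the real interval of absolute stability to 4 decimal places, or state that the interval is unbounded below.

z* = -3.3333.

On y'=λy, z=hλ:
  k1=λy_n ⇒ h·k1=z·y_n;  k2=λ(1+3/4z)y_n ⇒ h·k2=z(1+3/4z)y_n
  y_{n+1}/y_n = 1 + 3/5z + 2/5z(1+3/4z) = 1 + z + 3/10z²
  R(z) = 1 + z + 3/10z².

Need |R(x)|<1, x<0.
x=-1.78: |R|=0.1705
R=1: x+3/10x²=0 ⇒ x=−10/3=-3.3333; min R=1−1/(4·3/10)=0.1667>−1
Confirm numerically:
  x=-2.938: |R|=0.65155 <1
  x=-2.762: |R|=0.52659 <1
  x=-2.096: |R|=0.22196 <1
  x=-1.916: |R|=0.18532 <1
  x=-3.655: |R|=1.35271 >1
  x=-3.534: |R|=1.21275 >1
  x=-3.372: |R|=1.03912 >1
Stable set (-3.3333, 0).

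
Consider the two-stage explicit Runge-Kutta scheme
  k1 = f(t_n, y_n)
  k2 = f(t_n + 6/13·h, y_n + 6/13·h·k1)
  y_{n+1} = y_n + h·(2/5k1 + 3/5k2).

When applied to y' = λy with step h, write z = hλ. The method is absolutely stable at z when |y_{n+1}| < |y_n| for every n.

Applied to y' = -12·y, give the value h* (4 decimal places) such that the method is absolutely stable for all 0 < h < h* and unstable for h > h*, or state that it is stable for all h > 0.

(-3.6111,0); λ=-12 ⇒ h* = (65/18)/12 = 0.3009.

On y'=λy, z=hλ:
  k1=λy_n ⇒ h·k1=z·y_n;  k2=λ(1+6/13z)y_n ⇒ h·k2=z(1+6/13z)y_n
  y_{n+1}/y_n = 1 + 2/5z + 3/5z(1+6/13z) = 1 + z + 18/65z²
  so R(z) = 1 + z + 18/65z².

Need |R(x)|<1, x<0.
x=-1.46: |R|=0.1303
R=1: x+18/65x²=0 ⇒ x=−65/18=-3.6111; min R=1−1/(4·18/65)=0.0972>−1
Confirm numerically:
  x=-2.764: |R|=0.35161 <1
  x=-2.274: |R|=0.15799 <1
  x=-2.024: |R|=0.11044 <1
  x=-1.645: |R|=0.10436 <1
  x=-3.782: |R|=1.17898 >1
  x=-3.739: |R|=1.13242 >1
  x=-3.737: |R|=1.13028 >1
So |R|<1 on (-3.6111, 0).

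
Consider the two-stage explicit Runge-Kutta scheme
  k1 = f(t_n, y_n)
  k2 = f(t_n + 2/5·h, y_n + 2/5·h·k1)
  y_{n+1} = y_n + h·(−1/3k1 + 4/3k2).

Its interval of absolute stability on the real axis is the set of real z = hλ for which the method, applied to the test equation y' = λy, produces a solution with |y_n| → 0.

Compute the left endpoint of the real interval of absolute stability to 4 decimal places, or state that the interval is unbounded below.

With y'=λy (z=hλ):
  k1=λy_n ⇒ h·k1=z·y_n;  k2=λ(1+2/5z)y_n ⇒ h·k2=z(1+2/5z)y_n
  y_{n+1}/y_n = 1 − 1/3z + 4/3z(1+2/5z) = 1 + z + 8/15z²
  so R(z) = 1 + z + 8/15z².

Boundary: |R(x)|=1, x<0.
x=-0.78: |R|=0.5445
R=1: x+8/15x²=0 ⇒ x=−15/8=-1.8750; min R=1−1/(4·8/15)=0.5312>−1
Confirm numerically:
  x=-1.583: |R|=0.75347 <1
  x=-1.262: |R|=0.58741 <1
  x=-1.243: |R|=0.58103 <1
  x=-2.113: |R|=1.26821 >1
  x=-2.042: |R|=1.18187 >1
So |R|<1 on (-1.8750, 0).

left endpoint -1.8750.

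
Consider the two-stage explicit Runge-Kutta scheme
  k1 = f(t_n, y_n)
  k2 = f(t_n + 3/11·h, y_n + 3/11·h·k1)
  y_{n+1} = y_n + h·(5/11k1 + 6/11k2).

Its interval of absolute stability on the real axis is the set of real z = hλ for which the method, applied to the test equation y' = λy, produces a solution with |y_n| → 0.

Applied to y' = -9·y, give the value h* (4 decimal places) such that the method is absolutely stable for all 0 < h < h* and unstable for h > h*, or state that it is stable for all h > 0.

With y'=λy (z=hλ):
  k1=λy_n ⇒ h·k1=z·y_n;  k2=λ(1+3/11z)y_n ⇒ h·k2=z(1+3/11z)y_n
  y_{n+1}/y_n = 1 + 5/11z + 6/11z(1+3/11z) = 1 + z + 18/121z²
  Hence R(z) = 1 + z + 18/121z².

Solve |R(x)|<1 on ℝ⁻.
x=-0.92: |R|=0.2059
R=1: x+18/121x²=0 ⇒ x=−121/18=-6.7222; min R=1−1/(4·18/121)=-0.6806>−1
Confirm numerically:
  x=-5.325: |R|=0.10681 <1
  x=-5.259: |R|=0.14472 <1
  x=-3.543: |R|=0.67563 <1
  x=-7.255: |R|=1.57500 >1
  x=-6.984: |R|=1.27197 >1
  x=-6.762: |R|=1.04001 >1
Stable set (-6.7222, 0).

(-6.7222,0); λ=-9 ⇒ h* = (121/18)/9 = 0.7469.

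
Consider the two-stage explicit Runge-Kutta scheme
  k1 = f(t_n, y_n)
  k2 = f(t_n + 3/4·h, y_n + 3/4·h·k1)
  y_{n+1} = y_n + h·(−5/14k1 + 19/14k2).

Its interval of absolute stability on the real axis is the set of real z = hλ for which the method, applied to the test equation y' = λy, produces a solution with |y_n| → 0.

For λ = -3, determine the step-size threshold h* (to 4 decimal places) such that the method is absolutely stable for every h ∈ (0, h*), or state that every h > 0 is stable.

On y'=λy, z=hλ:
  k1=λy_n ⇒ h·k1=z·y_n;  k2=λ(1+3/4z)y_n ⇒ h·k2=z(1+3/4z)y_n
  y_{n+1}/y_n = 1 − 5/14z + 19/14z(1+3/4z) = 1 + z + 57/56z²
  ⇒ R(z) = 1 + z + 57/56z².

Solve |R(x)|<1 on ℝ⁻.
x=-0.76: |R|=0.8279
R=1: x+57/56x²=0 ⇒ x=−56/57=-0.9825; min R=1−1/(4·57/56)=0.7544>−1
Confirm numerically:
  x=-0.868: |R|=0.89888 <1
  x=-0.764: |R|=0.83012 <1
  x=-0.483: |R|=0.75445 <1
  x=-1.539: |R|=1.87182 >1
  x=-1.046: |R|=1.06765 >1
So |R|<1 on (-0.9825, 0).

(-0.9825,0); λ=-3 ⇒ h* = (56/57)/3 = 0.3275.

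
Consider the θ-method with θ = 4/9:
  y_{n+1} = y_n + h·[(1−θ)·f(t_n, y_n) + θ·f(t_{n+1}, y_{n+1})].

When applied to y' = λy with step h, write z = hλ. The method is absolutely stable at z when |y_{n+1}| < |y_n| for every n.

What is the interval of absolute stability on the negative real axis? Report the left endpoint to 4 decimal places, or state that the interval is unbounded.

Test eqn y'=λy, z=hλ:
  y_{n+1} = y_n + z·[5/9·y_n + 4/9·y_{n+1}] ⇒ (1 − 4/9z)y_{n+1} = (1 + 5/9z)y_n
  Hence R(z) = (1 + 5/9z)/(1 − 4/9z).

Solve |R(x)|<1 on ℝ⁻.
x=-0.62: |R|=0.5139
R=−1: 1+5/9x = −1+4/9x ⇒ -1/9x=2 ⇒ x=2/(-1/9)=-18.0000
Confirm numerically:
  x=-16.319: |R|=0.97737 <1
  x=-13.533: |R|=0.92924 <1
  x=-10.421: |R|=0.85047 <1
  x=-18.324: |R|=1.00394 >1
  x=-18.039: |R|=1.00048 >1
Interval (-18.0000, 0).

(-18.0000, 0).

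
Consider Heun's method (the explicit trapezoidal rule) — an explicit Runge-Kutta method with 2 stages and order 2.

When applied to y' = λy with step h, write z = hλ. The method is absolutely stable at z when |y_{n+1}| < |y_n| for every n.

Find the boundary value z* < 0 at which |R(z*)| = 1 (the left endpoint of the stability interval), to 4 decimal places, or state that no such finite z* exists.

left endpoint -2.0000.

Set f=λy, z=hλ:
  order 2, 2-stage ⇒ R(z)=1+z+z^2/2
  (e.g. R(-1.07)=0.50245, |R|=0.50245)

Need |R(x)|<1, x<0.
x=-1.07: |R|=0.5025
|R(-2.1)|=1.1050 |R(-1.09)|=0.5040 |R(-0.7)|=0.5450
Bisect:
  x_lo=-2.7169 |R|=1.9738  x_hi=-0.1960 |R|=0.8232
  mid=-1.45643 |R|=0.60417 →hi
  mid=-2.08664 |R|=1.09040 →lo
  mid=-1.77154 |R|=0.79764 →hi
  mid=-1.92909 |R|=0.93161 →hi
  mid=-2.00787 |R|=1.00790 →lo
  mid=-1.96848 |R|=0.96898 →hi
  mid=-1.98817 |R|=0.98824 →hi
  mid=-1.99802 |R|=0.99802 →hi
  mid=-2.00294 |R|=1.00295 →lo
  mid=-2.00048 |R|=1.00048 →lo
  ...
  [-2.00002,-1.99987] ⇒ x*=-2.0000
So |R|<1 on (-2.0000, 0).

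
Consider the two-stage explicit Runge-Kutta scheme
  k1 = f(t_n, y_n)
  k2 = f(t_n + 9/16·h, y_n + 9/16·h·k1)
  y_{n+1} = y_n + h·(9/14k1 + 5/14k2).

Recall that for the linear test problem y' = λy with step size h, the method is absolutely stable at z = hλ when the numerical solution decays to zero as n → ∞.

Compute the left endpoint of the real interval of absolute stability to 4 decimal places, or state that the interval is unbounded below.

Test eqn y'=λy, z=hλ:
  k1=λy_n ⇒ h·k1=z·y_n;  k2=λ(1+9/16z)y_n ⇒ h·k2=z(1+9/16z)y_n
  y_{n+1}/y_n = 1 + 9/14z + 5/14z(1+9/16z) = 1 + z + 45/224z²
  R(z) = 1 + z + 45/224z².

Find x<0 with |R(x)|<1.
x=-0.57: |R|=0.4953
R=1: x+45/224x²=0 ⇒ x=−224/45=-4.9778; min R=1−1/(4·45/224)=-0.2444>−1
Confirm numerically:
  x=-4.449: |R|=0.52739 <1
  x=-4.096: |R|=0.27442 <1
  x=-2.171: |R|=0.22414 <1
  x=-5.453: |R|=1.52059 >1
  x=-5.373: |R|=1.42660 >1
So |R|<1 on (-4.9778, 0).

z* = -4.9778.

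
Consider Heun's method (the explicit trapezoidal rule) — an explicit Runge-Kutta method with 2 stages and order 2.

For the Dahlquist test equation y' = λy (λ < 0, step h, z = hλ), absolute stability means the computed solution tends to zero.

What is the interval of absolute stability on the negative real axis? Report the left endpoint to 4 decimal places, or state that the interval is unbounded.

With y'=λy (z=hλ):
  order 2, 2-stage ⇒ R(z)=1+z+z^2/2
  (e.g. R(-1.68)=0.73120, |R|=0.73120)

Find x<0 with |R(x)|<1.
x=-1.68: |R|=0.7312
|R(-2.03)|=1.0304 |R(-1.14)|=0.5098 |R(-0.74)|=0.5338
Bisect:
  x_lo=-2.6953 |R|=1.9370  x_hi=-0.1864 |R|=0.8310
  mid=-1.44083 |R|=0.59716 →hi
  mid=-2.06805 |R|=1.07036 →lo
  mid=-1.75444 |R|=0.78459 →hi
  mid=-1.91124 |R|=0.91518 →hi
  mid=-1.98964 |R|=0.98970 →hi
  mid=-2.02884 |R|=1.02926 →lo
  mid=-2.00924 |R|=1.00929 →lo
  mid=-1.99944 |R|=0.99944 →hi
  mid=-2.00434 |R|=1.00435 →lo
  ...
  [-2.00006,-1.99990] ⇒ x*=-2.0000
Stable set (-2.0000, 0).

z∈(-2.0000,0).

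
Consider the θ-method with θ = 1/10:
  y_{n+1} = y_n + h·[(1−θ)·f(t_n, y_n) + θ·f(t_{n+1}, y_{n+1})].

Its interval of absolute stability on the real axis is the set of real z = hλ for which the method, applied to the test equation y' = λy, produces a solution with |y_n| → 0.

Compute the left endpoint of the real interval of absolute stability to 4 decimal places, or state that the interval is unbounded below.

z* = -2.5000.

With y'=λy (z=hλ):
  y_{n+1} = y_n + z·[9/10·y_n + 1/10·y_{n+1}] ⇒ (1 − 1/10z)y_{n+1} = (1 + 9/10z)y_n
  so R(z) = (1 + 9/10z)/(1 − 1/10z).

Need |R(x)|<1, x<0.
x=-1.08: |R|=0.0253
R=−1: 1+9/10x = −1+1/10x ⇒ -4/5x=2 ⇒ x=2/(-4/5)=-2.5000
Confirm numerically:
  x=-1.861: |R|=0.56901 <1
  x=-1.597: |R|=0.37708 <1
  x=-1.120: |R|=0.00719 <1
  x=-1.078: |R|=0.02690 <1
  x=-2.789: |R|=1.18078 >1
  x=-2.606: |R|=1.06727 >1
Interval (-2.5000, 0).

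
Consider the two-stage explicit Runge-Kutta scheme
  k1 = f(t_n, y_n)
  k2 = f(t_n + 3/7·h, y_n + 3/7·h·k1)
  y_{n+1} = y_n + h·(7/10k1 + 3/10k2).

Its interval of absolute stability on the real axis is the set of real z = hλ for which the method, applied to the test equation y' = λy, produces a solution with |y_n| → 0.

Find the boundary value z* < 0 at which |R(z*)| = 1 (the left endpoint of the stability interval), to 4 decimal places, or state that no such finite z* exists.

Test eqn y'=λy, z=hλ:
  k1=λy_n ⇒ h·k1=z·y_n;  k2=λ(1+3/7z)y_n ⇒ h·k2=z(1+3/7z)y_n
  y_{n+1}/y_n = 1 + 7/10z + 3/10z(1+3/7z) = 1 + z + 9/70z²
  Hence R(z) = 1 + z + 9/70z².

Need |R(x)|<1, x<0.
x=-0.98: |R|=0.1435
R=1: x+9/70x²=0 ⇒ x=−70/9=-7.7778; min R=1−1/(4·9/70)=-0.9444>−1
Confirm numerically:
  x=-6.315: |R|=0.18767 <1
  x=-6.110: |R|=0.31016 <1
  x=-4.575: |R|=0.88392 <1
  x=-4.241: |R|=0.92850 <1
  x=-8.155: |R|=1.39552 >1
  x=-8.075: |R|=1.30858 >1
  x=-8.067: |R|=1.29998 >1
Stable set (-7.7778, 0).

z* = -7.7778.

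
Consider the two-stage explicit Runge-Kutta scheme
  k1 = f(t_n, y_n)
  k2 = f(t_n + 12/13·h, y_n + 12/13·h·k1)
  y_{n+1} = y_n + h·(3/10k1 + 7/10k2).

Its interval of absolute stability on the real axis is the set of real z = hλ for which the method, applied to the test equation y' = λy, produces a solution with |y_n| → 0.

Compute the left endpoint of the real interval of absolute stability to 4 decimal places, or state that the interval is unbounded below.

left endpoint -1.5476.

Test eqn y'=λy, z=hλ:
  k1=λy_n ⇒ h·k1=z·y_n;  k2=λ(1+12/13z)y_n ⇒ h·k2=z(1+12/13z)y_n
  y_{n+1}/y_n = 1 + 3/10z + 7/10z(1+12/13z) = 1 + z + 42/65z²
  so R(z) = 1 + z + 42/65z².

Need |R(x)|<1, x<0.
x=-1.11: |R|=0.6861
R=1: x+42/65x²=0 ⇒ x=−65/42=-1.5476; min R=1−1/(4·42/65)=0.6131>−1
Confirm numerically:
  x=-1.374: |R|=0.84586 <1
  x=-1.323: |R|=0.80798 <1
  x=-1.061: |R|=0.66639 <1
  x=-0.798: |R|=0.61347 <1
  x=-1.922: |R|=1.46495 >1
  x=-1.863: |R|=1.37965 >1
  x=-1.577: |R|=1.02994 >1
Stable set (-1.5476, 0).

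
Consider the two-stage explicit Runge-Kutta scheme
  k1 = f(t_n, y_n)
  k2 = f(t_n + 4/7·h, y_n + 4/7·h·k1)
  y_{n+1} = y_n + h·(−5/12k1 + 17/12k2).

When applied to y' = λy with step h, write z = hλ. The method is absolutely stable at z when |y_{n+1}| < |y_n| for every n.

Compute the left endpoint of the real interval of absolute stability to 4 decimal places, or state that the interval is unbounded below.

z* = -1.2353.

With y'=λy (z=hλ):
  k1=λy_n ⇒ h·k1=z·y_n;  k2=λ(1+4/7z)y_n ⇒ h·k2=z(1+4/7z)y_n
  y_{n+1}/y_n = 1 − 5/12z + 17/12z(1+4/7z) = 1 + z + 17/21z²
  Hence R(z) = 1 + z + 17/21z².

Find x<0 with |R(x)|<1.
x=-0.6: |R|=0.6914
R=1: x+17/21x²=0 ⇒ x=−21/17=-1.2353; min R=1−1/(4·17/21)=0.6912>−1
Confirm numerically:
  x=-1.019: |R|=0.82158 <1
  x=-0.906: |R|=0.75849 <1
  x=-0.891: |R|=0.75167 <1
  x=-0.724: |R|=0.70033 <1
  x=-1.591: |R|=1.45813 >1
  x=-1.456: |R|=1.26014 >1
  x=-1.378: |R|=1.15919 >1
So |R|<1 on (-1.2353, 0).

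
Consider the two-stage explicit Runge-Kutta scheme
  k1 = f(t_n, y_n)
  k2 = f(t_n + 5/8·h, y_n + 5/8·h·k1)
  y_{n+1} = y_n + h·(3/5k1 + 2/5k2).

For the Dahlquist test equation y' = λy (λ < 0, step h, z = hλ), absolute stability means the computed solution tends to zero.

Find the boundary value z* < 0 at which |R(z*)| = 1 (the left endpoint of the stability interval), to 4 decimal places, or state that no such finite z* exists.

Test eqn y'=λy, z=hλ:
  k1=λy_n ⇒ h·k1=z·y_n;  k2=λ(1+5/8z)y_n ⇒ h·k2=z(1+5/8z)y_n
  y_{n+1}/y_n = 1 + 3/5z + 2/5z(1+5/8z) = 1 + z + 1/4z²
  ⇒ R(z) = 1 + z + 1/4z².

Solve |R(x)|<1 on ℝ⁻.
x=-1.22: |R|=0.1521
R=1: x+1/4x²=0 ⇒ x=−4=-4.0000; min R=1−1/(4·1/4)=0.0000>−1
Confirm numerically:
  x=-3.974: |R|=0.97417 <1
  x=-2.249: |R|=0.01550 <1
  x=-1.749: |R|=0.01575 <1
  x=-4.503: |R|=1.56625 >1
  x=-4.371: |R|=1.40541 >1
  x=-4.328: |R|=1.35490 >1
Stable set (-4.0000, 0).

z* = -4.0000.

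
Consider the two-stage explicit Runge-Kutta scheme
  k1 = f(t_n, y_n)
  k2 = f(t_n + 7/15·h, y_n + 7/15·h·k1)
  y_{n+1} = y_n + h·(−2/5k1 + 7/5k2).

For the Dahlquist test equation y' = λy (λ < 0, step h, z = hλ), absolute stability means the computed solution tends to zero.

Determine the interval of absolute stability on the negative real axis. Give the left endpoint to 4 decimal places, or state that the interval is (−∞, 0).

(-1.5306, 0).

Set f=λy, z=hλ:
  k1=λy_n ⇒ h·k1=z·y_n;  k2=λ(1+7/15z)y_n ⇒ h·k2=z(1+7/15z)y_n
  y_{n+1}/y_n = 1 − 2/5z + 7/5z(1+7/15z) = 1 + z + 49/75z²
  ⇒ R(z) = 1 + z + 49/75z².

Need |R(x)|<1, x<0.
x=-0.86: |R|=0.6232
R=1: x+49/75x²=0 ⇒ x=−75/49=-1.5306; min R=1−1/(4·49/75)=0.6173>−1
Confirm numerically:
  x=-1.321: |R|=0.81909 <1
  x=-0.976: |R|=0.64635 <1
  x=-0.922: |R|=0.63339 <1
  x=-0.909: |R|=0.63084 <1
  x=-1.761: |R|=1.26507 >1
  x=-1.614: |R|=1.08793 >1
  x=-1.610: |R|=1.08351 >1
Stable set (-1.5306, 0).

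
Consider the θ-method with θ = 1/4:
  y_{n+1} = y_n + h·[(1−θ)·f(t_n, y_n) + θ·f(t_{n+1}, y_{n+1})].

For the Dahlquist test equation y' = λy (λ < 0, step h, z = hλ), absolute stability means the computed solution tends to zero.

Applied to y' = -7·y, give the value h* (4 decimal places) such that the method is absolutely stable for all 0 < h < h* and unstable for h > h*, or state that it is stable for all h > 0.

With y'=λy (z=hλ):
  y_{n+1} = y_n + z·[3/4·y_n + 1/4·y_{n+1}] ⇒ (1 − 1/4z)y_{n+1} = (1 + 3/4z)y_n
  R(z) = (1 + 3/4z)/(1 − 1/4z).

Boundary: |R(x)|=1, x<0.
x=-1.61: |R|=0.1480
R=−1: 1+3/4x = −1+1/4x ⇒ -1/2x=2 ⇒ x=2/(-1/2)=-4.0000
Confirm numerically:
  x=-3.948: |R|=0.98691 <1
  x=-2.431: |R|=0.51205 <1
  x=-2.068: |R|=0.36322 <1
  x=-4.445: |R|=1.10539 >1
  x=-4.148: |R|=1.03633 >1
Stable set (-4.0000, 0).

(-4.0000,0); λ=-7 ⇒ h* = (4)/7 = 0.5714.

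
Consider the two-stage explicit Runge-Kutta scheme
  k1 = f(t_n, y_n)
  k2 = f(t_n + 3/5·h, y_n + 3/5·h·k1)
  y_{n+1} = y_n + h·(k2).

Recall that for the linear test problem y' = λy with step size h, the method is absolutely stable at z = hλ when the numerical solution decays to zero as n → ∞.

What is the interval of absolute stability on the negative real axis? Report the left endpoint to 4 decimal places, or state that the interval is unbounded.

With y'=λy (z=hλ):
  k1=λy_n ⇒ h·k1=z·y_n;  k2=λ(1+3/5z)y_n ⇒ h·k2=z(1+3/5z)y_n
  y_{n+1}/y_n = 1 + z(1+3/5z) = 1 + z + 3/5z²
  Hence R(z) = 1 + z + 3/5z².

Boundary: |R(x)|=1, x<0.
x=-1.07: |R|=0.6169
R=1: x+3/5x²=0 ⇒ x=−5/3=-1.6667; min R=1−1/(4·3/5)=0.5833>−1
Confirm numerically:
  x=-1.565: |R|=0.90453 <1
  x=-1.483: |R|=0.83657 <1
  x=-1.014: |R|=0.60292 <1
  x=-1.733: |R|=1.06897 >1
  x=-1.729: |R|=1.06466 >1
  x=-1.722: |R|=1.05717 >1
Interval (-1.6667, 0).

z∈(-1.6667,0).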